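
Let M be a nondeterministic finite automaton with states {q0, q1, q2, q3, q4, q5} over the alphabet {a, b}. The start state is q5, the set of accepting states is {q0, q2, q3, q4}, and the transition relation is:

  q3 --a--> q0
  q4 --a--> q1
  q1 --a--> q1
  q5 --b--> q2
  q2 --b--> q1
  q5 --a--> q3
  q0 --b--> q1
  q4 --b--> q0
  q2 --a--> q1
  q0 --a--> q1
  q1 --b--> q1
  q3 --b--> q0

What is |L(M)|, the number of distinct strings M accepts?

The useful subgraph on states {q0, q2, q3, q5} is acyclic, so L(M) is finite; the longest accepting path visits 3 useful states, giving maximum string length 2.
Counting accepting paths from q5 by length: 2 of length 1, 2 of length 2. Total 4.

4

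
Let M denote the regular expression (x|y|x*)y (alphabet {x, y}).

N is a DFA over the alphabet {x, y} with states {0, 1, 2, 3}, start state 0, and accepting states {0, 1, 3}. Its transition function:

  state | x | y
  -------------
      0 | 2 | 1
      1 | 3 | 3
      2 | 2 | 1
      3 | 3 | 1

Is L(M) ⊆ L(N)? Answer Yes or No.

Yes

Converting the expression M to a DFA (subset construction, then merging equivalent states) gives the minimal DFA with states {m0, m1, m2, m3, m4}, start state m0, accepting states {m2, m3} and transitions m0: x→m1, y→m2; m1: x→m1, y→m3; m2: x→m4, y→m3; m3: x→m4, y→m4; m4: x→m4, y→m4.
Exploring the product automaton M × N from the start pair (m0, 0), following both machines on each input symbol, reaches 7 state pairs: (m0, 0), (m1, 2), (m2, 1), (m3, 1), (m4, 3), (m3, 3), (m4, 1).
M accepts in {m2, m3} and N accepts in {0, 1, 3}. The reachable pairs whose M-component is accepting are (m2, 1), (m3, 1), (m3, 3); in each of them the N-component is accepting too, so the product for L(M) \ L(N) (M-component accepting, N-component rejecting) has no reachable accepting pair and the difference is empty.
Hence every string in L(M) is also in L(N).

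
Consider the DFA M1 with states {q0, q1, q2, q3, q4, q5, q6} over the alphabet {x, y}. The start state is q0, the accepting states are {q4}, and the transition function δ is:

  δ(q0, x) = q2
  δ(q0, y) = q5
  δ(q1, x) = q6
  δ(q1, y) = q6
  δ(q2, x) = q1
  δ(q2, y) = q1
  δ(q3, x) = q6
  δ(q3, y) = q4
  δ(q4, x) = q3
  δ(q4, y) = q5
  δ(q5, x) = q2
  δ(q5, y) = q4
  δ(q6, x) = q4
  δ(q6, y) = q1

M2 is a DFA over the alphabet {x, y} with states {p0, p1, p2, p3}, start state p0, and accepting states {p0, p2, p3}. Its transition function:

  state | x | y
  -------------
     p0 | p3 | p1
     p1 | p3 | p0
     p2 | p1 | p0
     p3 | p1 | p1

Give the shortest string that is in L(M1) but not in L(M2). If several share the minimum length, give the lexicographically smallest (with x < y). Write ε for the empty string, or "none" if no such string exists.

xxxx

The string xxxx is accepted by M1 but not by M2.
No shorter string lies in the difference, and xxxx is the lexicographically first length-4 string in L(M1) \ L(M2).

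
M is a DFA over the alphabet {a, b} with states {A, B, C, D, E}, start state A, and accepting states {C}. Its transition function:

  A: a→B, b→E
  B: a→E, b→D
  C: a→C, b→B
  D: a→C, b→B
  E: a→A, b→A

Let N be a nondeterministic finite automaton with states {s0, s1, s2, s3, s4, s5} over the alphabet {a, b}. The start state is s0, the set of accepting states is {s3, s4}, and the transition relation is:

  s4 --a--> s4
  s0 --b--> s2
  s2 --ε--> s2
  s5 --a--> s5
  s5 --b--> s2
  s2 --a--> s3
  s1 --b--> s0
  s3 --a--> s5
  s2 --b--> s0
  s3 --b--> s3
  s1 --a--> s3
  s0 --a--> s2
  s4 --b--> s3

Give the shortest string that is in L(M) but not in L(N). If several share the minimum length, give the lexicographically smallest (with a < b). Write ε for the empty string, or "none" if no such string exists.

aba

The string aba is accepted by M but not by N.
No shorter string lies in the difference, and aba is the lexicographically first length-3 string in L(M) \ L(N).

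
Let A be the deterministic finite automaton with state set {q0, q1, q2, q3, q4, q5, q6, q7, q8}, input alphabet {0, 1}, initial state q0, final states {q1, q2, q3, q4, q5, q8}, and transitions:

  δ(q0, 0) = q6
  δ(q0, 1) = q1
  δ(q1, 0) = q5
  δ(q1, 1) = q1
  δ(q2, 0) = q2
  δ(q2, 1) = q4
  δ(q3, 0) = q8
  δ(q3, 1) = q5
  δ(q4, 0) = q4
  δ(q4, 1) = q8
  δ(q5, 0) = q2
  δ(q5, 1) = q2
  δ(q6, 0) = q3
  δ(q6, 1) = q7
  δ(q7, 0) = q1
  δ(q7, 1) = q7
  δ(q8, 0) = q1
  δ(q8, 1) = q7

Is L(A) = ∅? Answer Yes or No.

The string 1 is accepted: the run q0 → q1 ends in the accepting state q1.
Since at least one string is accepted, L(A) is not empty.

No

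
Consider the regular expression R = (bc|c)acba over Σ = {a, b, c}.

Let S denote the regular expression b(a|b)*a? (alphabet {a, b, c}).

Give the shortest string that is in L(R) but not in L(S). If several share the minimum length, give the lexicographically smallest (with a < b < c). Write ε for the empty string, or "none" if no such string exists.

cacba

The string cacba is accepted by R but not by S.
No shorter string lies in the difference, and cacba is the lexicographically first length-5 string in L(R) \ L(S).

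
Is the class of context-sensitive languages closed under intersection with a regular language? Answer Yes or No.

Every regular language is context-sensitive, and context-sensitive languages are closed under intersection (an LBA runs the DFA check and then the LBA for L on the same linear tape).
So the context-sensitive languages are closed under intersection with a regular language.

Yes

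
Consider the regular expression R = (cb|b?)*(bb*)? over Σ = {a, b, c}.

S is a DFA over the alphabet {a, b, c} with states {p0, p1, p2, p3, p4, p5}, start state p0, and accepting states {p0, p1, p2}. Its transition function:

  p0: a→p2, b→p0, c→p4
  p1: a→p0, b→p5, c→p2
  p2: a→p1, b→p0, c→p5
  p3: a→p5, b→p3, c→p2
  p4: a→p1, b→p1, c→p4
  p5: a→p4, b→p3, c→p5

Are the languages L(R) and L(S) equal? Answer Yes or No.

No

The string cbb is accepted by R but rejected by S.
So L(R) ≠ L(S).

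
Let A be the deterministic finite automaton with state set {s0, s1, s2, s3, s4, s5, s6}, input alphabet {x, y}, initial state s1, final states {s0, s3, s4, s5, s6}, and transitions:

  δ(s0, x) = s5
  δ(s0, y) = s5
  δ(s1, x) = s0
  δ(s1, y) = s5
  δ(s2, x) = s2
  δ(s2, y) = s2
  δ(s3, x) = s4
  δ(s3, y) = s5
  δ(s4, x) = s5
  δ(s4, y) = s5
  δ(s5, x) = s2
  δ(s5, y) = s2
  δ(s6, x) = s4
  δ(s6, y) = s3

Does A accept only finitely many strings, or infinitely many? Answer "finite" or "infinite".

The useful states (reachable from s1 and able to reach an accepting state) are {s0, s1, s5}.
Restricted to these states the transition graph has no cycle, so every accepting path has bounded length and L is finite.

finite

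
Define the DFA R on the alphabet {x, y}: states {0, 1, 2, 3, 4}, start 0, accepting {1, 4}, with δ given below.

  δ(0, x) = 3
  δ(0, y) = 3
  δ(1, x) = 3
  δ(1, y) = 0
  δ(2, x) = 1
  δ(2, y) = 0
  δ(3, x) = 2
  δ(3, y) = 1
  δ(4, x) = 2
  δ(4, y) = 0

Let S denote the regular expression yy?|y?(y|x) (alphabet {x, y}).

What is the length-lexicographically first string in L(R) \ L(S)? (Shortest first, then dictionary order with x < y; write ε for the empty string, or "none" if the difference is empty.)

xy

The string xy is accepted by R but not by S.
No shorter string lies in the difference, and xy is the lexicographically first length-2 string in L(R) \ L(S).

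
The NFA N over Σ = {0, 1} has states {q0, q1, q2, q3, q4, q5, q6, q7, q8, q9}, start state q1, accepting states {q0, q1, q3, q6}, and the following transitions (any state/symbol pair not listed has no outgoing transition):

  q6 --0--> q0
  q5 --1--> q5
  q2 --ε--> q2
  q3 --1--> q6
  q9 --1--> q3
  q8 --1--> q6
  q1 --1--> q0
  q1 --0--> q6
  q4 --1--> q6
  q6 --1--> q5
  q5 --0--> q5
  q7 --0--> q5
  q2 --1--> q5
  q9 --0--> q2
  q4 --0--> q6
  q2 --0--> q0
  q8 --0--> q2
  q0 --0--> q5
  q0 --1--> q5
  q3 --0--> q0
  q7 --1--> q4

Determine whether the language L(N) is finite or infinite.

finite

The useful states (reachable from q1 and able to reach an accepting state) are {q0, q1, q6}.
Restricted to these states the transition graph has no cycle, so every accepting path has bounded length and L is finite.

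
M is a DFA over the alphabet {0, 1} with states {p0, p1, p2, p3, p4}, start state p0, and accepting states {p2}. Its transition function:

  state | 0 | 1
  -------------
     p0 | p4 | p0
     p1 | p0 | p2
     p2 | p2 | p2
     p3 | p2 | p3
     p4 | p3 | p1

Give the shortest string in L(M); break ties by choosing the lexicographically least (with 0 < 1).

A breadth-first search from p0 reaches an accepting state first via the path p0 → p4 → p3 → p2 on input 000.
No string of length < 3 is accepted (BFS exhausts all shorter strings without reaching an accepting state), and 000 is the lexicographically least accepting string of length 3.

000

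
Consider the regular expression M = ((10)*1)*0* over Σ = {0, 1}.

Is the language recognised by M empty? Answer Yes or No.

No

The empty string ε matches the expression, so it belongs to L(M).
Since L(M) contains at least one string, it is not empty.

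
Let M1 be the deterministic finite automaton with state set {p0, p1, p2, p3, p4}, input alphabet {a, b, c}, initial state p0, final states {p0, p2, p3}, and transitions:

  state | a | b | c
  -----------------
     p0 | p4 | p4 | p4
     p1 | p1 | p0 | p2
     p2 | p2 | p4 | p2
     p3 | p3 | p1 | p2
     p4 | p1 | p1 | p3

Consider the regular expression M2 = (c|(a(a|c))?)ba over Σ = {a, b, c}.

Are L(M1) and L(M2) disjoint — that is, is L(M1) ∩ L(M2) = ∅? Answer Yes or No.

Converting the expression M2 to a DFA (subset construction, then merging equivalent states) gives the minimal DFA with states {r0, r1, r2, r3, r4, r5}, start state r0, accepting states {r5} and transitions r0: a→r1, b→r2, c→r3; r1: a→r3, b→r4, c→r3; r2: a→r5, b→r4, c→r4; r3: a→r4, b→r2, c→r4; r4: a→r4, b→r4, c→r4; r5: a→r4, b→r4, c→r4.
Exploring the product automaton M1 × M2 from the start pair (p0, r0), following both machines on each input symbol, reaches 15 state pairs: (p0, r0), (p4, r1), (p4, r2), (p4, r3), (p1, r3), (p1, r4), (p3, r3), (p1, r5), (p3, r4), (p1, r2), (p0, r2), (p2, r4), (p0, r4), (p4, r5), (p4, r4).
M1 accepts in {p0, p2, p3} and M2 accepts in {r5}; no reachable pair has both components accepting, so no string drives both machines to acceptance simultaneously and L(M1) ∩ L(M2) = ∅.
So no string is accepted by both, and the intersection is empty.

Yes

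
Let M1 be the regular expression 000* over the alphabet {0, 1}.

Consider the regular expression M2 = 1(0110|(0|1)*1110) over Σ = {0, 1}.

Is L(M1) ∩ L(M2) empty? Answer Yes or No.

Yes

Converting the expression M1 to a DFA (subset construction, then merging equivalent states) gives the minimal DFA with states {r0, r1, r2, r3}, start state r0, accepting states {r3} and transitions r0: 0→r1, 1→r2; r1: 0→r3, 1→r2; r2: 0→r2, 1→r2; r3: 0→r3, 1→r2.
Converting the expression M2 to a DFA (subset construction, then merging equivalent states) gives the minimal DFA with states {t0, t1, t2, t3, t4, t5, t6, t7}, start state t0, accepting states {t7} and transitions t0: 0→t1, 1→t2; t1: 0→t1, 1→t1; t2: 0→t3, 1→t3; t3: 0→t4, 1→t5; t4: 0→t4, 1→t3; t5: 0→t4, 1→t6; t6: 0→t7, 1→t6; t7: 0→t4, 1→t3.
Exploring the product automaton M1 × M2 from the start pair (r0, t0), following both machines on each input symbol, reaches 10 state pairs: (r0, t0), (r1, t1), (r2, t2), (r3, t1), (r2, t1), (r2, t3), (r2, t4), (r2, t5), (r2, t6), (r2, t7).
M1 accepts in {r3} and M2 accepts in {t7}; no reachable pair has both components accepting, so no string drives both machines to acceptance simultaneously and L(M1) ∩ L(M2) = ∅.
So no string is accepted by both, and the intersection is empty.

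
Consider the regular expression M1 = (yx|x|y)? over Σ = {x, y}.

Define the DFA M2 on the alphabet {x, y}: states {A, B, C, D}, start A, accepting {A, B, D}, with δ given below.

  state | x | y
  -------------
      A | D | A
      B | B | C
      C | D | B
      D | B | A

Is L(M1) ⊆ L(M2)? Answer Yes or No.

Yes

Converting the expression M1 to a DFA (subset construction, then merging equivalent states) gives the minimal DFA with states {r0, r1, r2, r3}, start state r0, accepting states {r0, r1, r2} and transitions r0: x→r1, y→r2; r1: x→r3, y→r3; r2: x→r1, y→r3; r3: x→r3, y→r3.
Exploring the product automaton M1 × M2 from the start pair (r0, A), following both machines on each input symbol, reaches 7 state pairs: (r0, A), (r1, D), (r2, A), (r3, B), (r3, A), (r3, C), (r3, D).
M1 accepts in {r0, r1, r2} and M2 accepts in {A, B, D}. The reachable pairs whose M1-component is accepting are (r0, A), (r1, D), (r2, A); in each of them the M2-component is accepting too, so the product for L(M1) \ L(M2) (M1-component accepting, M2-component rejecting) has no reachable accepting pair and the difference is empty.
Hence every string in L(M1) is also in L(M2).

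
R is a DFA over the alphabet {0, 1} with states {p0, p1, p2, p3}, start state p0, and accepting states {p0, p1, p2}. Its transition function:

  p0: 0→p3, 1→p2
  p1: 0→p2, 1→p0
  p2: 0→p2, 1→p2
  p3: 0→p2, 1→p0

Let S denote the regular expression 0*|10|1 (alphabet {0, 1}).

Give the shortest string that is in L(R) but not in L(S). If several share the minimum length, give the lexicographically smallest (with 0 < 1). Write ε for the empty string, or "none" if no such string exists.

The string 01 is accepted by R but not by S.
No shorter string lies in the difference, and 01 is the lexicographically first length-2 string in L(R) \ L(S).

01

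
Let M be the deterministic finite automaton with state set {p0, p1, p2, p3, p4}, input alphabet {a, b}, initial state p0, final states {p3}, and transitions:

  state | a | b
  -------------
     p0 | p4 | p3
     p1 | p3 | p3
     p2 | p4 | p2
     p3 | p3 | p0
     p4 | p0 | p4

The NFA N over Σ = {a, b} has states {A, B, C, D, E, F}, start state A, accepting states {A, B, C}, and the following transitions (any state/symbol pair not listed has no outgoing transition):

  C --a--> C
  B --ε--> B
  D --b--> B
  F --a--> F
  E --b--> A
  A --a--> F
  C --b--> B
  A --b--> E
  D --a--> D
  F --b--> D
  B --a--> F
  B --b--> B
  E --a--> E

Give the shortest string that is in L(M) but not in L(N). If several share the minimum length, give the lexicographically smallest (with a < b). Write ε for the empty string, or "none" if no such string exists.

The string b is accepted by M but not by N.
No shorter string lies in the difference, and b is the lexicographically first length-1 string in L(M) \ L(N).

b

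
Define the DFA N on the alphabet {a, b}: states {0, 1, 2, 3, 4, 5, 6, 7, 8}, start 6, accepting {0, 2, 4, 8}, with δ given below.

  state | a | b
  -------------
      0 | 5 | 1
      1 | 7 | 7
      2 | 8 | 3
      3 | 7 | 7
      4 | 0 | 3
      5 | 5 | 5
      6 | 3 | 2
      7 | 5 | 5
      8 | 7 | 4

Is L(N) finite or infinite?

The useful states (reachable from 6 and able to reach an accepting state) are {0, 2, 4, 6, 8}.
Restricted to these states the transition graph has no cycle, so every accepting path has bounded length and L is finite.

finite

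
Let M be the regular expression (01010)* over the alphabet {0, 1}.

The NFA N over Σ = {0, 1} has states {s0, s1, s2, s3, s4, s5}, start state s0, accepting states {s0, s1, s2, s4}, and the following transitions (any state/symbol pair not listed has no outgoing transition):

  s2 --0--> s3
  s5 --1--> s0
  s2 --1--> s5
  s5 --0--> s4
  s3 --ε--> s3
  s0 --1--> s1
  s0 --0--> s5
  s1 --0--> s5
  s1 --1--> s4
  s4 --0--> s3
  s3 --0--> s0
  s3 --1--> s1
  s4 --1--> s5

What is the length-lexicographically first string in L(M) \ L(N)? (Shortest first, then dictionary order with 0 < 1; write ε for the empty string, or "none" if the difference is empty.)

01010

The string 01010 is accepted by M but not by N.
No shorter string lies in the difference, and 01010 is the lexicographically first length-5 string in L(M) \ L(N).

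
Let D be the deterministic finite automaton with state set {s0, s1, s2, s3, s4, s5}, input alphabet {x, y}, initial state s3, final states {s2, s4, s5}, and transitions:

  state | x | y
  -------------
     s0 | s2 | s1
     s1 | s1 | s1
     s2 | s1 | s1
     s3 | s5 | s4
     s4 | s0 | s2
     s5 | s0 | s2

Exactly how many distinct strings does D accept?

The useful subgraph on states {s0, s2, s3, s4, s5} is acyclic, so L(D) is finite; the longest accepting path visits 4 useful states, giving maximum string length 3.
Counting accepting paths from s3 by length: 2 of length 1, 2 of length 2, 2 of length 3. Total 6.

6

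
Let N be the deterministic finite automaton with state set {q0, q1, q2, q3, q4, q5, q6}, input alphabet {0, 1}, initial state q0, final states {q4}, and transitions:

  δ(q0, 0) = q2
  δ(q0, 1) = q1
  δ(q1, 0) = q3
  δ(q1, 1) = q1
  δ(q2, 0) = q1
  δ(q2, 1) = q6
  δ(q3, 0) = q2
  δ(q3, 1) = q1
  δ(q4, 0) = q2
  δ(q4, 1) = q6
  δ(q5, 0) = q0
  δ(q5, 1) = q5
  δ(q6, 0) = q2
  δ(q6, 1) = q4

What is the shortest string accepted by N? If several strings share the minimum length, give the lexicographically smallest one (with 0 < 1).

A breadth-first search from q0 reaches an accepting state first via the path q0 → q2 → q6 → q4 on input 011.
No string of length < 3 is accepted (BFS exhausts all shorter strings without reaching an accepting state), and 011 is the lexicographically least accepting string of length 3.

011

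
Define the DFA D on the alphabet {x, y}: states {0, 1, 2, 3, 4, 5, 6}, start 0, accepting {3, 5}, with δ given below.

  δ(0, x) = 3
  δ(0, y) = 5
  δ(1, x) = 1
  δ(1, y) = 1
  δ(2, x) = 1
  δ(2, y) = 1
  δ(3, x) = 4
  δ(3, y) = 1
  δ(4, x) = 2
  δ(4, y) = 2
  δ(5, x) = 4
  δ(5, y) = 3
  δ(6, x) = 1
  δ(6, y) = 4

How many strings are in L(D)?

3

The useful subgraph on states {0, 3, 5} is acyclic, so L(D) is finite; the longest accepting path visits 3 useful states, giving maximum string length 2.
Counting accepting paths from 0 by length: 2 of length 1, 1 of length 2. Total 3.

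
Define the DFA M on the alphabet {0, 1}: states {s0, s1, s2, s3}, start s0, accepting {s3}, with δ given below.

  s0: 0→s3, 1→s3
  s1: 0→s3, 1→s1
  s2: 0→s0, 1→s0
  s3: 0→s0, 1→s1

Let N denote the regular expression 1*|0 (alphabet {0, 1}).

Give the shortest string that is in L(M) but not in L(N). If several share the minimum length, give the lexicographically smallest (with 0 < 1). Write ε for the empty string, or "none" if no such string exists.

000

The string 000 is accepted by M but not by N.
No shorter string lies in the difference, and 000 is the lexicographically first length-3 string in L(M) \ L(N).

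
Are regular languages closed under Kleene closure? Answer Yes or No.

If R is a regular expression for L then R* denotes L*; on automata, add a new accepting start state with an ε-move into the old start state and ε-moves from every old accepting state back to it.
So the regular languages are closed under Kleene star.

Yes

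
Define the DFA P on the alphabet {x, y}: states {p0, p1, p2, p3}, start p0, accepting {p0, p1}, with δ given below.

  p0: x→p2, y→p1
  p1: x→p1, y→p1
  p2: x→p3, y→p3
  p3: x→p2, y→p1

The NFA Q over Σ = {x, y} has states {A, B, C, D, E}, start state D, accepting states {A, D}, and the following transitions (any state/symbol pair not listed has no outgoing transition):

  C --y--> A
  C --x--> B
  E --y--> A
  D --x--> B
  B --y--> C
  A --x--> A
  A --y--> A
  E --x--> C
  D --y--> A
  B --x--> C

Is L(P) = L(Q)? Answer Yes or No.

Exploring the product automaton P × Q from the start pair (p0, D), following both machines on each input symbol, reaches 4 state pairs: (p0, D), (p2, B), (p1, A), (p3, C).
P accepts in {p0, p1} and Q accepts in {A, D}. In every reachable pair the two components are either both accepting — (p0, D), (p1, A) — or both non-accepting, so no string is accepted by exactly one of the machines: L(P) \ L(Q) and L(Q) \ L(P) are both empty.
Hence every string is accepted by P iff it is accepted by Q, and the two languages coincide.

Yes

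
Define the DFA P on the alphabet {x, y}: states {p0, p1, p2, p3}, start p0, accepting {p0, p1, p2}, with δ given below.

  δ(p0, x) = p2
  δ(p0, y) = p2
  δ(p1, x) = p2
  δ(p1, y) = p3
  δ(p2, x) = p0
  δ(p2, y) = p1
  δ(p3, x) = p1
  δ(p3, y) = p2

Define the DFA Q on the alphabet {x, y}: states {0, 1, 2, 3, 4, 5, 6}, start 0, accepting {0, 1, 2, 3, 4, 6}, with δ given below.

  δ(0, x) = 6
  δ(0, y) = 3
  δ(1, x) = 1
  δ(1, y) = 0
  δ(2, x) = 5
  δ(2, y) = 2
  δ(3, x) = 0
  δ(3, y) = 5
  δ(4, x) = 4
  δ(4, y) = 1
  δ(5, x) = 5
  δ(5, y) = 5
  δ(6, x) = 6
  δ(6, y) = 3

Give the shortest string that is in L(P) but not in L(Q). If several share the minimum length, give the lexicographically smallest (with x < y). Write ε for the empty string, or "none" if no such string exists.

The string yy is accepted by P but not by Q.
No shorter string lies in the difference, and yy is the lexicographically first length-2 string in L(P) \ L(Q).

yy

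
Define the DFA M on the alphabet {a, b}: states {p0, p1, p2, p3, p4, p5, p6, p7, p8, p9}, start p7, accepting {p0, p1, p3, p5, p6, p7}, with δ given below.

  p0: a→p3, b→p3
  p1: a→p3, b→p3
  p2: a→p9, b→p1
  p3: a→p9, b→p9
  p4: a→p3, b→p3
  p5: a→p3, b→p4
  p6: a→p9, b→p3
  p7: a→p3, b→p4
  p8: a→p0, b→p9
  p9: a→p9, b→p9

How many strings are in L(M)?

4

The useful subgraph on states {p3, p4, p7} is acyclic, so L(M) is finite; the longest accepting path visits 3 useful states, giving maximum string length 2.
Counting accepting paths from p7 by length: 1 of length 0, 1 of length 1, 2 of length 2. Total 4.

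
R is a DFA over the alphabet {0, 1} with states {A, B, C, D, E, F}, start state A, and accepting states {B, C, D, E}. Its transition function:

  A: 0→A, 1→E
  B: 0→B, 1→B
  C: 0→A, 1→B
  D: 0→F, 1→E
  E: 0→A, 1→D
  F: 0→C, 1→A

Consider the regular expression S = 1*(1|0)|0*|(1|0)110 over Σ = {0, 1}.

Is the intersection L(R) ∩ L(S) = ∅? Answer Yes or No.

No

The string 1 is accepted by both R and S.
Hence L(R) ∩ L(S) ≠ ∅.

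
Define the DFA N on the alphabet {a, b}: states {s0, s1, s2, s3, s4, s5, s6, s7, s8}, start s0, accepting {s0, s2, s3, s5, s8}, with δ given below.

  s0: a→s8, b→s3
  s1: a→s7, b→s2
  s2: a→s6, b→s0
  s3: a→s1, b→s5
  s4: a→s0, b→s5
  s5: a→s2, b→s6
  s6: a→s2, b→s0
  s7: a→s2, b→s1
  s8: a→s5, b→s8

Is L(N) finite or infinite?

State s8 is reachable from the start and can reach an accepting state, and it lies on the cycle s8 → s8.
Traversing that cycle any number of times yields accepted strings of unbounded length, so the language is infinite.

infinite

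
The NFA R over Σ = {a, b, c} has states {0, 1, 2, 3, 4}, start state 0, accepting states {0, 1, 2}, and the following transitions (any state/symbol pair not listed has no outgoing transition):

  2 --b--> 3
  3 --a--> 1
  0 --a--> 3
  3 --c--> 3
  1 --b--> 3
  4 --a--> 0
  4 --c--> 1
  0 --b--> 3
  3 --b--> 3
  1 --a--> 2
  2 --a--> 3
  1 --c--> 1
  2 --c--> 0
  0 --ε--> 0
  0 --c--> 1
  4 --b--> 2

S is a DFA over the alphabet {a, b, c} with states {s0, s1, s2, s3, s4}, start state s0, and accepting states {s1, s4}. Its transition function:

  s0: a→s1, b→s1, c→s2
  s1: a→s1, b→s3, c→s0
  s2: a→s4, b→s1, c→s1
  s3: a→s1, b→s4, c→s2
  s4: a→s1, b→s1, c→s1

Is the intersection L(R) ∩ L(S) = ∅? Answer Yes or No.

No

The string aa is accepted by both R and S.
Hence L(R) ∩ L(S) ≠ ∅.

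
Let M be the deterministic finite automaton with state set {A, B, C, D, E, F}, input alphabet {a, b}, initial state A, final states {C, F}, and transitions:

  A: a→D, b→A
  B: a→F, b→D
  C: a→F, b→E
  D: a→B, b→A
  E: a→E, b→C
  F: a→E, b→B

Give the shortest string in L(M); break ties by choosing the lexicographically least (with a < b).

A breadth-first search from A reaches an accepting state first via the path A → D → B → F on input aaa.
No string of length < 3 is accepted (BFS exhausts all shorter strings without reaching an accepting state), and aaa is the lexicographically least accepting string of length 3.

aaa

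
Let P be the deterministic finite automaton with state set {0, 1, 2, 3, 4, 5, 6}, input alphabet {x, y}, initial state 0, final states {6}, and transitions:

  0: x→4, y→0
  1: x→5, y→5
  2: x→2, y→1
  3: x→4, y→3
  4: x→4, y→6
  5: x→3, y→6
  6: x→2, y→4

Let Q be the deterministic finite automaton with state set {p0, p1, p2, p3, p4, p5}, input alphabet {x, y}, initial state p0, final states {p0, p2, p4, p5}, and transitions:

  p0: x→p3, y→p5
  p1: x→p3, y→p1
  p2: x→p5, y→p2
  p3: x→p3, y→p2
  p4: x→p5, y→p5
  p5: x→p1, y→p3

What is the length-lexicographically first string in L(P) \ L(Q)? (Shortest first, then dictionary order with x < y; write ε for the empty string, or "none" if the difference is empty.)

The string yxy is accepted by P but not by Q.
No shorter string lies in the difference, and yxy is the lexicographically first length-3 string in L(P) \ L(Q).

yxy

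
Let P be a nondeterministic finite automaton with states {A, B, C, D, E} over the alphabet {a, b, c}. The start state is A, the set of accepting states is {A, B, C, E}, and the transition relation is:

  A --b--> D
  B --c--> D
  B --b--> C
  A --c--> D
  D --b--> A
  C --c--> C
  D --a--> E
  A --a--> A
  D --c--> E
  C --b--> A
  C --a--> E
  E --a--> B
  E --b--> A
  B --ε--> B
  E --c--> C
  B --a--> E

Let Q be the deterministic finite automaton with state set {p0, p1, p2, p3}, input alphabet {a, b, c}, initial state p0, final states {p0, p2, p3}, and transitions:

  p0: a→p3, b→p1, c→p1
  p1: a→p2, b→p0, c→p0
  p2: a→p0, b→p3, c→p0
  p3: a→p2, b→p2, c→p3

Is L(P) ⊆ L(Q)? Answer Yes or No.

The string bcb is in L(P) but not in L(Q).
So L(P) ⊄ L(Q).

No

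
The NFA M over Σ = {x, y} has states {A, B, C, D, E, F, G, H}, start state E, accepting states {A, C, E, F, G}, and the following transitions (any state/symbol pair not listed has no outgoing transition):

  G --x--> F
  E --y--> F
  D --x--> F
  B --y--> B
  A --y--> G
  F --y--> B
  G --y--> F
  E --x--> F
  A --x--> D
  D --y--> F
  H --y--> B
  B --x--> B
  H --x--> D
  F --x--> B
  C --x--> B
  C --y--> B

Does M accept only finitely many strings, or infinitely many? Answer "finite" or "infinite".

finite

The useful states (reachable from E and able to reach an accepting state) are {E, F}.
Restricted to these states the transition graph has no cycle, so every accepting path has bounded length and L is finite.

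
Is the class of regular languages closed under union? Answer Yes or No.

Yes

Given DFAs for L₁ and L₂, run them in parallel: the product automaton on Q₁ × Q₂ that accepts when either component is accepting recognises L₁ ∪ L₂ (equivalently, R₁ | R₂ is a regular expression for it).
So the regular languages are closed under union.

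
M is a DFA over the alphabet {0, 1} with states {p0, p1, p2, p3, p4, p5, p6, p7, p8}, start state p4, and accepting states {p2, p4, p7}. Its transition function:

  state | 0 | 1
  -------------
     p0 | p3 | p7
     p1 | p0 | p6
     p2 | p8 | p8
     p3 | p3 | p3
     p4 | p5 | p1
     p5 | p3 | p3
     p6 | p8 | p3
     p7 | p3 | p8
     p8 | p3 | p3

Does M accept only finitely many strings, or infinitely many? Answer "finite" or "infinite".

finite

The useful states (reachable from p4 and able to reach an accepting state) are {p0, p1, p4, p7}.
Restricted to these states the transition graph has no cycle, so every accepting path has bounded length and L is finite.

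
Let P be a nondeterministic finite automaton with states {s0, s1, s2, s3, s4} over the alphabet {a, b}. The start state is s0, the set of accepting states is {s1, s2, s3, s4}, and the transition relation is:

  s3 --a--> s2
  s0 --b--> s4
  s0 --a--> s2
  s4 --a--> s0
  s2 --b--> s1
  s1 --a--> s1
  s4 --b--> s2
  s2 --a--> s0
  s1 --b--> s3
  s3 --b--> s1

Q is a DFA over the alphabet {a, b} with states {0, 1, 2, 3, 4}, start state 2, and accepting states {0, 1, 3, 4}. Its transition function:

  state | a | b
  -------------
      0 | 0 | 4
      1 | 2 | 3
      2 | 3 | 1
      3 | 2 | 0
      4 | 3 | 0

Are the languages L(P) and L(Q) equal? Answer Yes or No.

Yes

Exploring the product automaton P × Q from the start pair (s0, 2), following both machines on each input symbol, reaches 5 state pairs: (s0, 2), (s2, 3), (s4, 1), (s1, 0), (s3, 4).
P accepts in {s1, s2, s3, s4} and Q accepts in {0, 1, 3, 4}. In every reachable pair the two components are either both accepting — (s2, 3), (s4, 1), (s1, 0), (s3, 4) — or both non-accepting, so no string is accepted by exactly one of the machines: L(P) \ L(Q) and L(Q) \ L(P) are both empty.
Hence every string is accepted by P iff it is accepted by Q, and the two languages coincide.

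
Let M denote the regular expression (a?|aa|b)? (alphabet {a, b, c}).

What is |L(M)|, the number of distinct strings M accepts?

The expression has no Kleene star, so L(M) is finite. Expanding the alternatives gives {ε, a, b, aa}.
That is 1 of length 0, 2 of length 1, 1 of length 2: 4 strings in all.

4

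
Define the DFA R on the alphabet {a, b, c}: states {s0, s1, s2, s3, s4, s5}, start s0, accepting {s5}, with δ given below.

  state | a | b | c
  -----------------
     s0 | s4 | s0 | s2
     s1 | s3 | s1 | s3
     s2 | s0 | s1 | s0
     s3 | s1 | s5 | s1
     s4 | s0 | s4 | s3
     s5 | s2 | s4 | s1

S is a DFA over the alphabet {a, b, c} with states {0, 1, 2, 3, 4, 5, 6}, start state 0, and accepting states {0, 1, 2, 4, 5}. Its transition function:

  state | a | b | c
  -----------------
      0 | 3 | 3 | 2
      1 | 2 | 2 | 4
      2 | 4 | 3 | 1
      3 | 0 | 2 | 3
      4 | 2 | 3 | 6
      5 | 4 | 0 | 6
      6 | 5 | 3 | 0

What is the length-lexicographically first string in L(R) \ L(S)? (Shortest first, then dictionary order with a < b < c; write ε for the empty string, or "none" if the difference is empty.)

bacb

The string bacb is accepted by R but not by S.
No shorter string lies in the difference, and bacb is the lexicographically first length-4 string in L(R) \ L(S).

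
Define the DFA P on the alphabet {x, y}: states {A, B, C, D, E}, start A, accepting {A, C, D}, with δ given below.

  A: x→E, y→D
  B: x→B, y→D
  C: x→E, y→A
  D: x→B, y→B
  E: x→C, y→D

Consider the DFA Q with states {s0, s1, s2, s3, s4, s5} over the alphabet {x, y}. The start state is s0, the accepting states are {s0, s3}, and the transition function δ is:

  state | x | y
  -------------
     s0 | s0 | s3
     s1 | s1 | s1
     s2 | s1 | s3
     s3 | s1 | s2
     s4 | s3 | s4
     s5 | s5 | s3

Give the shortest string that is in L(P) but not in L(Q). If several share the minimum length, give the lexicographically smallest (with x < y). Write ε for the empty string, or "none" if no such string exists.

yxy

The string yxy is accepted by P but not by Q.
No shorter string lies in the difference, and yxy is the lexicographically first length-3 string in L(P) \ L(Q).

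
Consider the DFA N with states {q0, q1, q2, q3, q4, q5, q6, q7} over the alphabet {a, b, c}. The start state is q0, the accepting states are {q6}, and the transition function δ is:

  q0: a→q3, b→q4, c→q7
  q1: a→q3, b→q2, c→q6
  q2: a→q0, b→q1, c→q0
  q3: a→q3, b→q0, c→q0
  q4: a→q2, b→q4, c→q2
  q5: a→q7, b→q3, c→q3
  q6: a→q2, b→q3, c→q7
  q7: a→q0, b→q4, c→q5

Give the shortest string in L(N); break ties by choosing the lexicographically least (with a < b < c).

A breadth-first search from q0 reaches an accepting state first via the path q0 → q4 → q2 → q1 → q6 on input babc.
No string of length < 4 is accepted (BFS exhausts all shorter strings without reaching an accepting state), and babc is the lexicographically least accepting string of length 4.

babc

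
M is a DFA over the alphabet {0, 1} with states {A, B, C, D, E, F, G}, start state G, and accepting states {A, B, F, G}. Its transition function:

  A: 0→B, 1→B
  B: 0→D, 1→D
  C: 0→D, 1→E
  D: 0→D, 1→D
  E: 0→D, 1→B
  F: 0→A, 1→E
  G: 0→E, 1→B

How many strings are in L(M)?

The useful subgraph on states {B, E, G} is acyclic, so L(M) is finite; the longest accepting path visits 3 useful states, giving maximum string length 2.
Counting accepting paths from G by length: 1 of length 0, 1 of length 1, 1 of length 2. Total 3.

3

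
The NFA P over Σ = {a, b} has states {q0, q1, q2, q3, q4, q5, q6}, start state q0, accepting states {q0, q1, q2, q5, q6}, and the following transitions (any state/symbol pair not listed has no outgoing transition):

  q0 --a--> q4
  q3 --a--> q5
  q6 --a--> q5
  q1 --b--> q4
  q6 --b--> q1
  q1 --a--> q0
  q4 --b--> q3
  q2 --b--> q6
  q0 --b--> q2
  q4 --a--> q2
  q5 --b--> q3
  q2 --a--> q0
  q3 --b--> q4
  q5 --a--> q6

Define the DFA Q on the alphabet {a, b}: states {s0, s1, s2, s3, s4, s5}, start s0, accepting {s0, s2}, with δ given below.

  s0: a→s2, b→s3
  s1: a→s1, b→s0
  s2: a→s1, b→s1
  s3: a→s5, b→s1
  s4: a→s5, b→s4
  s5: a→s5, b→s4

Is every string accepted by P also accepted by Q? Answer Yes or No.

No

The string b is in L(P) but not in L(Q).
So L(P) ⊄ L(Q).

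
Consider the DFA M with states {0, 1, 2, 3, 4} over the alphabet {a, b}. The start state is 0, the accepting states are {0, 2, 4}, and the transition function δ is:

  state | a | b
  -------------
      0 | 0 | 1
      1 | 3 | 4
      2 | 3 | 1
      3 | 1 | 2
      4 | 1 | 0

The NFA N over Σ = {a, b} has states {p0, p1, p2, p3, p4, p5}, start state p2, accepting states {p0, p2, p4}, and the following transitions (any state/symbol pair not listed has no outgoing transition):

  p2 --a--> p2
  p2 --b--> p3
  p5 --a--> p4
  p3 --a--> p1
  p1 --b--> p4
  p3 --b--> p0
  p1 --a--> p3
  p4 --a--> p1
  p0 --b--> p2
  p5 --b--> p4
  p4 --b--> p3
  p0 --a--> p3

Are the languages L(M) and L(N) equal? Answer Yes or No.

Exploring the product automaton M × N from the start pair (0, p2), following both machines on each input symbol, reaches 5 state pairs: (0, p2), (1, p3), (3, p1), (4, p0), (2, p4).
M accepts in {0, 2, 4} and N accepts in {p0, p2, p4}. In every reachable pair the two components are either both accepting — (0, p2), (4, p0), (2, p4) — or both non-accepting, so no string is accepted by exactly one of the machines: L(M) \ L(N) and L(N) \ L(M) are both empty.
Hence every string is accepted by M iff it is accepted by N, and the two languages coincide.

Yes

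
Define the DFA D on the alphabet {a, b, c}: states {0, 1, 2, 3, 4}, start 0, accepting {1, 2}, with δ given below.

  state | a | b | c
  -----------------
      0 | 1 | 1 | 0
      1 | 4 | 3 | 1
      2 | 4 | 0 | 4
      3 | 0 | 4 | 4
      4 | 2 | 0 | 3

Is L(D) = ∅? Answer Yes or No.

The string a is accepted: the run 0 → 1 ends in the accepting state 1.
Since at least one string is accepted, L(D) is not empty.

No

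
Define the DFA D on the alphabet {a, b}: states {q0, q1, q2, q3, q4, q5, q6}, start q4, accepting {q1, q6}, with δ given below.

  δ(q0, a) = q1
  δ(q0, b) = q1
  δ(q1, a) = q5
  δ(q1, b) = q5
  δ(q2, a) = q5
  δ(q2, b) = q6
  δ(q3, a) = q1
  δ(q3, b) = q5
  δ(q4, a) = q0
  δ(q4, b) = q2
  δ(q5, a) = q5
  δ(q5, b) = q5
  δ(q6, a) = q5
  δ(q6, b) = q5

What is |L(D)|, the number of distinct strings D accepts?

The useful subgraph on states {q0, q1, q2, q4, q6} is acyclic, so L(D) is finite; the longest accepting path visits 3 useful states, giving maximum string length 2.
Counting accepting paths from q4 by length: 3 of length 2. Total 3.

3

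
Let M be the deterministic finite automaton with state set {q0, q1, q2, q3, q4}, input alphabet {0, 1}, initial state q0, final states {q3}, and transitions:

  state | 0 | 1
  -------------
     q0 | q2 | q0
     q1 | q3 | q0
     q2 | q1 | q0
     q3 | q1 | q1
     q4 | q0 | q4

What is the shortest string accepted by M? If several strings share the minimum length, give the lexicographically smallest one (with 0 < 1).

A breadth-first search from q0 reaches an accepting state first via the path q0 → q2 → q1 → q3 on input 000.
No string of length < 3 is accepted (BFS exhausts all shorter strings without reaching an accepting state), and 000 is the lexicographically least accepting string of length 3.

000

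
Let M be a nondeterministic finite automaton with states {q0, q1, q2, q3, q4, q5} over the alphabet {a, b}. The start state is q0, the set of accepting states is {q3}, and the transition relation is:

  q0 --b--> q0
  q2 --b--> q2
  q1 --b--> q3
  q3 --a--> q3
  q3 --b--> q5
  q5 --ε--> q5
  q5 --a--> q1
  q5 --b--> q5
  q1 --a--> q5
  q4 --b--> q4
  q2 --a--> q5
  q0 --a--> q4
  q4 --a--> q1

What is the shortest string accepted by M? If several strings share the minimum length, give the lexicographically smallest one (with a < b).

A breadth-first search from q0 reaches an accepting state first via the path q0 → q4 → q1 → q3 on input aab.
No string of length < 3 is accepted (BFS exhausts all shorter strings without reaching an accepting state), and aab is the lexicographically least accepting string of length 3.

aab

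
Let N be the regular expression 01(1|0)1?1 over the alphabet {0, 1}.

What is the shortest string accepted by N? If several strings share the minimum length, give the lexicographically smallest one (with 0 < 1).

0101

By inspection of the expression, no string of length less than 4 matches, and 0101 is the lexicographically first match of length 4.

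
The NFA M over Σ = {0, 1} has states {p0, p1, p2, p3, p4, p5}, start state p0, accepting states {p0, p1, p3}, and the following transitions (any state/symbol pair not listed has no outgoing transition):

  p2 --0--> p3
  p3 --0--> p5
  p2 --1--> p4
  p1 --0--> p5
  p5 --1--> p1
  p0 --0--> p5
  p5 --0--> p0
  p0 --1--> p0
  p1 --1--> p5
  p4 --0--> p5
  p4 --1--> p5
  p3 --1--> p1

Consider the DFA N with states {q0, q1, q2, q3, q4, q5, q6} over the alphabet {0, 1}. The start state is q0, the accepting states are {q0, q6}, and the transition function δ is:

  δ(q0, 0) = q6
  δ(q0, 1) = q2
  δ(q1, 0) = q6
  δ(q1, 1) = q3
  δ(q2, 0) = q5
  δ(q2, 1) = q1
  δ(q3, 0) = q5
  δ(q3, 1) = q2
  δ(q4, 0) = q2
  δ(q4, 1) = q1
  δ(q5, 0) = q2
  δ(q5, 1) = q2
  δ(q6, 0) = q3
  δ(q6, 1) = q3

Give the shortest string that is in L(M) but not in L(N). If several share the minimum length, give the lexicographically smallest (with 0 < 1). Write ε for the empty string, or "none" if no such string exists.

1

The string 1 is accepted by M but not by N.
No shorter string lies in the difference, and 1 is the lexicographically first length-1 string in L(M) \ L(N).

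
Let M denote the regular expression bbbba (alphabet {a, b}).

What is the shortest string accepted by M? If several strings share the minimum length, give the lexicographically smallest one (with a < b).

By inspection of the expression, no string of length less than 5 matches, and bbbba is the lexicographically first match of length 5.

bbbba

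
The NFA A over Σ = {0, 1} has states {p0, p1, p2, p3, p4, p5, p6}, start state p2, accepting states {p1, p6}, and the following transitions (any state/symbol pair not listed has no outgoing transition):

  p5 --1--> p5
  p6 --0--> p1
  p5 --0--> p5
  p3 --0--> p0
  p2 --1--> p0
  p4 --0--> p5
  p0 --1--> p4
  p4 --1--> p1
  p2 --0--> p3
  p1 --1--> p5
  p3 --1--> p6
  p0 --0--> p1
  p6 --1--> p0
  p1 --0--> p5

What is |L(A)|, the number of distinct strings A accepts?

8

The useful subgraph on states {p0, p1, p2, p3, p4, p6} is acyclic, so L(A) is finite; the longest accepting path visits 6 useful states, giving maximum string length 5.
Counting accepting paths from p2 by length: 2 of length 2, 3 of length 3, 2 of length 4, 1 of length 5. Total 8.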